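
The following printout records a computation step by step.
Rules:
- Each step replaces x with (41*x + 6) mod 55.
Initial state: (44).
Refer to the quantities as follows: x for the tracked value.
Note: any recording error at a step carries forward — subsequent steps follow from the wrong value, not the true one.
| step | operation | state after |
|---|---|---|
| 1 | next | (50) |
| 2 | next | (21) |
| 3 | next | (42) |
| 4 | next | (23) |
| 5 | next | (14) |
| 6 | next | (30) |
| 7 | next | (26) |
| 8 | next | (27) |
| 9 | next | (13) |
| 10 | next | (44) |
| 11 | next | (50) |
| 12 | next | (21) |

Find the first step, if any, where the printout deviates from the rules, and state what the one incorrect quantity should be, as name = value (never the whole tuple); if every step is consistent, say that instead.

Recomputing the run from the initial state:
step 1: x = 50
step 2: x = 21
step 3: x = 42
step 4: x = 23
step 5: x = 14
step 6: x = 30
step 7: x = 26
step 8: x = 27
step 9: x = 13
step 10: x = 44
step 11: x = 50
step 12: x = 21
This matches the printout at every step.

no error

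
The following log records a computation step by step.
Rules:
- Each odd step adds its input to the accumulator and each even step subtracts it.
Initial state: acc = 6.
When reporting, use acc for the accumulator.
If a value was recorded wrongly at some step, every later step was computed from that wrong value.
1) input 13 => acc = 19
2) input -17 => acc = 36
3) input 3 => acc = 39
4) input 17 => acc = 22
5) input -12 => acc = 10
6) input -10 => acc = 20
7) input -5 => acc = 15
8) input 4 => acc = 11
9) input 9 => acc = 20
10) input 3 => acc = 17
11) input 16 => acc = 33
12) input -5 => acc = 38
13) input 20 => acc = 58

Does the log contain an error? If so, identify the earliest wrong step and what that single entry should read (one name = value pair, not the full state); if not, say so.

no error

Recomputing the run from the initial state:
step 1: acc = 19
step 2: acc = 36
step 3: acc = 39
step 4: acc = 22
step 5: acc = 10
step 6: acc = 20
step 7: acc = 15
step 8: acc = 11
step 9: acc = 20
step 10: acc = 17
step 11: acc = 33
step 12: acc = 38
step 13: acc = 58
This matches the log at every step.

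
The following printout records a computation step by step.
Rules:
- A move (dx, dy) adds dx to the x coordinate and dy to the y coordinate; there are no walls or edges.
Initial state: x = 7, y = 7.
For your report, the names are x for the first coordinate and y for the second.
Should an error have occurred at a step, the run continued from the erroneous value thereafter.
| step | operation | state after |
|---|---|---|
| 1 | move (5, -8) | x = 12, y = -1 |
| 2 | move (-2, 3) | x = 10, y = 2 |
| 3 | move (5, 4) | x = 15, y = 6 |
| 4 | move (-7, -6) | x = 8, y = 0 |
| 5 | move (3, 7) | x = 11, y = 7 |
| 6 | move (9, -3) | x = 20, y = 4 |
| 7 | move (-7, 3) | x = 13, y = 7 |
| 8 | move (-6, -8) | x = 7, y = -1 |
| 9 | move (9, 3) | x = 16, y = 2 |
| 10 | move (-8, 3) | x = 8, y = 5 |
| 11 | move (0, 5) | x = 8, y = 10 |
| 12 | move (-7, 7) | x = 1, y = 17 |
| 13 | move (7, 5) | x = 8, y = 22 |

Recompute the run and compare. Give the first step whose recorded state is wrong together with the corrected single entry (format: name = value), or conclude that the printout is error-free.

Step 1: x = 7 + (5) = 12, y = 7 + (-8) = -1 — verified.
Step 2: x = 12 + (-2) = 10, y = -1 + (3) = 2 — matches.
Step 3: x = 10 + (5) = 15, y = 2 + (4) = 6 — consistent with the printout.
Step 4: x = 15 + (-7) = 8, y = 6 + (-6) = 0 — agrees with the printout.
Step 5: x = 8 + (3) = 11, y = 0 + (7) = 7 — no discrepancy.
Step 6: x = 11 + (9) = 20, y = 7 + (-3) = 4 — same as recorded.
Step 7: x = 20 + (-7) = 13, y = 4 + (3) = 7 — checks out.
Step 8: x = 13 + (-6) = 7, y = 7 + (-8) = -1 — matches.
Step 9: x = 7 + (9) = 16, y = -1 + (3) = 2 — exactly as logged.
Step 10: x = 16 + (-8) = 8, y = 2 + (3) = 5 — verified.
Step 11: x = 8 + (0) = 8, y = 5 + (5) = 10 — in agreement.
Step 12: x = 8 + (-7) = 1, y = 10 + (7) = 17 — no discrepancy.
Step 13: x = 1 + (7) = 8, y = 17 + (5) = 22 — consistent with the printout.
Nothing is out of place; the run is error-free.

no error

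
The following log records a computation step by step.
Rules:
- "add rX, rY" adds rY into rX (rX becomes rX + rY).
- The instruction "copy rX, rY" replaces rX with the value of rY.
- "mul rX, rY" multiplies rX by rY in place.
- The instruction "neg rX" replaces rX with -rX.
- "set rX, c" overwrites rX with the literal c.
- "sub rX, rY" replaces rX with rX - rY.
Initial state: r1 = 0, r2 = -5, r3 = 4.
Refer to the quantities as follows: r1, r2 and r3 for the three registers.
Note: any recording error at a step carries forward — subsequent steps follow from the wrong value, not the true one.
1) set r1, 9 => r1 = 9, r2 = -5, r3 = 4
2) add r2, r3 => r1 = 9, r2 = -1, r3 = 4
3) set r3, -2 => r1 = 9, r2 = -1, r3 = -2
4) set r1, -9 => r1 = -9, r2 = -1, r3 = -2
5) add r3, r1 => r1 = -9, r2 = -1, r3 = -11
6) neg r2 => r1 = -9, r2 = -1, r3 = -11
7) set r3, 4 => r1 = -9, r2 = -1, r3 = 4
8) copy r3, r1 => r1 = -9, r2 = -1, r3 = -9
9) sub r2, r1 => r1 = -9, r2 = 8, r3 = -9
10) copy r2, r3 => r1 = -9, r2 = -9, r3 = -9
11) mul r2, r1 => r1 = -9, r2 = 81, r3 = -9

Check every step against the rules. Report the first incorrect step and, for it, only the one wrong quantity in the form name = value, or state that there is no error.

step 6, r2 = 1

1. r1 = 9 (checks out)
2. r2 = -5 + 4 = -1 (no discrepancy)
3. r3 = -2 (checks out)
4. r1 = -9 (matches)
5. r3 = -2 + -9 = -11 (confirmed correct)
6. r2 = -(-1) = 1 (first mismatch against the log)
Step 6 is the first one off; corrected, r2 = 1.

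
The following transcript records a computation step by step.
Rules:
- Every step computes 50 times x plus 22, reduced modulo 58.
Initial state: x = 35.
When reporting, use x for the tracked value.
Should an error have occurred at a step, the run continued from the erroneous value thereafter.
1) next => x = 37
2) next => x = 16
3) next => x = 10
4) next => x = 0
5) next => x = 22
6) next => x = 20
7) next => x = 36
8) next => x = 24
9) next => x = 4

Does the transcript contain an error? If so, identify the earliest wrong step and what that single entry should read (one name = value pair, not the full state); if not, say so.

1. x = (50*35 + 22) mod 58 = 32 (the recorded entry deviates here)
The audit stops at step 1: the recorded entry is wrong and should be x = 32.

step 1, x = 32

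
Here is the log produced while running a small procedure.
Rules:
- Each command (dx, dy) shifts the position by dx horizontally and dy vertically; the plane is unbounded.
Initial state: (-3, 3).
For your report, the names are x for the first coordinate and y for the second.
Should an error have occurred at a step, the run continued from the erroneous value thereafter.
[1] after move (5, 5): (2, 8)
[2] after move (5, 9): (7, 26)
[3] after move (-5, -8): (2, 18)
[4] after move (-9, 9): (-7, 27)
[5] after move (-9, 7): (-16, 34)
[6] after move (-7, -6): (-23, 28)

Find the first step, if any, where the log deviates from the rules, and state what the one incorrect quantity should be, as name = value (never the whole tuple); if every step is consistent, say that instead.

1. x = -3 + (5) = 2, y = 3 + (5) = 8 (no discrepancy)
2. x = 2 + (5) = 7, y = 8 + (9) = 17 (this is not what the log shows)
So the first discrepancy is step 2, where the right value is y = 17.

step 2, y = 17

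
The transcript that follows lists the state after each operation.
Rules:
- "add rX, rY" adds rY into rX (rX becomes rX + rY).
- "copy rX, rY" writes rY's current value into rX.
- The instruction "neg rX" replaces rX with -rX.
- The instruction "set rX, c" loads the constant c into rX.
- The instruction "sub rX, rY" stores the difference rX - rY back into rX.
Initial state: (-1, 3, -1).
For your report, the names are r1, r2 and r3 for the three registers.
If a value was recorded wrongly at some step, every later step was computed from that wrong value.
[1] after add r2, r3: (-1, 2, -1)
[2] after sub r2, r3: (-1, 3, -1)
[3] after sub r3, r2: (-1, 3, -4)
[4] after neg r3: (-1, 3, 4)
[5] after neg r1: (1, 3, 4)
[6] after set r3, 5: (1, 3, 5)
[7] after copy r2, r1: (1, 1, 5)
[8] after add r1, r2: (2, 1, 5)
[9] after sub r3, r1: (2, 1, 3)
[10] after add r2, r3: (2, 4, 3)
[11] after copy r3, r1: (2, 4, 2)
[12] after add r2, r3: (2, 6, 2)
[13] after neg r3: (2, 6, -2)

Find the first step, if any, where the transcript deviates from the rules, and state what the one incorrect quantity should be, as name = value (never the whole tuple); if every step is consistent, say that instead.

step 1: r2 = 3 + -1 = 2 -> agrees with the transcript
step 2: r2 = 2 - -1 = 3 -> checks out
step 3: r3 = -1 - 3 = -4 -> agrees with the transcript
step 4: r3 = -(-4) = 4 -> checks out
step 5: r1 = -(-1) = 1 -> consistent with the transcript
step 6: r3 = 5 -> in agreement
step 7: r2 = 1 -> confirmed correct
step 8: r1 = 1 + 1 = 2 -> matches
step 9: r3 = 5 - 2 = 3 -> in agreement
step 10: r2 = 1 + 3 = 4 -> confirmed correct
step 11: r3 = 2 -> checks out
step 12: r2 = 4 + 2 = 6 -> matches
step 13: r3 = -(2) = -2 -> checks out
Each recorded entry agrees with the recomputation.

no error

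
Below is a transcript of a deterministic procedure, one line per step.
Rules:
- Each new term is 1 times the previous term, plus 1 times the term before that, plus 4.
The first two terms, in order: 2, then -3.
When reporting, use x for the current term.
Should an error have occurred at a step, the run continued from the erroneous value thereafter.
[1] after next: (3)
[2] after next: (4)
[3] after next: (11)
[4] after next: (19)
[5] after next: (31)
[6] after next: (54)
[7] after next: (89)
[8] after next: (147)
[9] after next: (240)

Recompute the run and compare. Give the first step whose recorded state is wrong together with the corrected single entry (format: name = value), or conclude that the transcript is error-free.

Recomputing the run from the initial state:
step 1: x = 3
step 2: x = 4
step 3: x = 11
step 4: x = 19
step 5: x = 34
step 6: x = 57
step 7: x = 95
step 8: x = 156
step 9: x = 255
The first disagreement with the transcript is at step 5, where the value should be x = 34.

step 5, x = 34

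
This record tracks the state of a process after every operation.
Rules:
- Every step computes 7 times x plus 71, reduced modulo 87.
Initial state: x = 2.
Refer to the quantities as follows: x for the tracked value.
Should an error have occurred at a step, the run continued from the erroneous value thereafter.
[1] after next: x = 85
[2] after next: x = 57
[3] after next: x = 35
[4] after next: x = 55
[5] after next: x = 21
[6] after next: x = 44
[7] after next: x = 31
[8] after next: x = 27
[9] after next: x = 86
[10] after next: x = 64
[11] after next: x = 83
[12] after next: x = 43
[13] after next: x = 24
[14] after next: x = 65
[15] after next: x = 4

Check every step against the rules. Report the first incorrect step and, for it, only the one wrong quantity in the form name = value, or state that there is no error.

Recomputing the run from the initial state:
step 1: x = 85
step 2: x = 57
step 3: x = 35
step 4: x = 55
step 5: x = 21
step 6: x = 44
step 7: x = 31
step 8: x = 27
step 9: x = 86
step 10: x = 64
step 11: x = 84
step 12: x = 50
step 13: x = 73
step 14: x = 60
step 15: x = 56
The first disagreement with the record is at step 11, where the value should be x = 84.

step 11, x = 84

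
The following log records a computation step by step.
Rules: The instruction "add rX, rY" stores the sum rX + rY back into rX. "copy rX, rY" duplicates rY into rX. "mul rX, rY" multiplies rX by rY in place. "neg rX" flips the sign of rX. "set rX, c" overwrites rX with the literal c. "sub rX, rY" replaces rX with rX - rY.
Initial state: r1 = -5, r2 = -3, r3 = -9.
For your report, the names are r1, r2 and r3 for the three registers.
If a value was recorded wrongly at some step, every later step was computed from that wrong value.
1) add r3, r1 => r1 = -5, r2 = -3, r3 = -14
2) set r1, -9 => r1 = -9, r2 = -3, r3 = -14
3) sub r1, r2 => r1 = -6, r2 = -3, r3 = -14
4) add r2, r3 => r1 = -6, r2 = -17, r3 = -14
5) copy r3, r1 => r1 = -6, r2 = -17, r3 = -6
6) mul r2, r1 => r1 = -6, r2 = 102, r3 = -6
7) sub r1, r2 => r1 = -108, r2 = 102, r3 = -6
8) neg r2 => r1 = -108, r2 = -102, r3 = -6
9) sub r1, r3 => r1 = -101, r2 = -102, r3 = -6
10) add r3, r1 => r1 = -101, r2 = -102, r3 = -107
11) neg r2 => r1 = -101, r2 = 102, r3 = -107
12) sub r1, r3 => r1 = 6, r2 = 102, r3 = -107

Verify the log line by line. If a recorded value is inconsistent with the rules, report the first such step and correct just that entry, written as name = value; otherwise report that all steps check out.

Recomputing the run from the initial state:
step 1: r1 = -5, r2 = -3, r3 = -14
step 2: r1 = -9, r2 = -3, r3 = -14
step 3: r1 = -6, r2 = -3, r3 = -14
step 4: r1 = -6, r2 = -17, r3 = -14
step 5: r1 = -6, r2 = -17, r3 = -6
step 6: r1 = -6, r2 = 102, r3 = -6
step 7: r1 = -108, r2 = 102, r3 = -6
step 8: r1 = -108, r2 = -102, r3 = -6
step 9: r1 = -102, r2 = -102, r3 = -6
step 10: r1 = -102, r2 = -102, r3 = -108
step 11: r1 = -102, r2 = 102, r3 = -108
step 12: r1 = 6, r2 = 102, r3 = -108
The first disagreement with the log is at step 9, where the value should be r1 = -102.

step 9, r1 = -102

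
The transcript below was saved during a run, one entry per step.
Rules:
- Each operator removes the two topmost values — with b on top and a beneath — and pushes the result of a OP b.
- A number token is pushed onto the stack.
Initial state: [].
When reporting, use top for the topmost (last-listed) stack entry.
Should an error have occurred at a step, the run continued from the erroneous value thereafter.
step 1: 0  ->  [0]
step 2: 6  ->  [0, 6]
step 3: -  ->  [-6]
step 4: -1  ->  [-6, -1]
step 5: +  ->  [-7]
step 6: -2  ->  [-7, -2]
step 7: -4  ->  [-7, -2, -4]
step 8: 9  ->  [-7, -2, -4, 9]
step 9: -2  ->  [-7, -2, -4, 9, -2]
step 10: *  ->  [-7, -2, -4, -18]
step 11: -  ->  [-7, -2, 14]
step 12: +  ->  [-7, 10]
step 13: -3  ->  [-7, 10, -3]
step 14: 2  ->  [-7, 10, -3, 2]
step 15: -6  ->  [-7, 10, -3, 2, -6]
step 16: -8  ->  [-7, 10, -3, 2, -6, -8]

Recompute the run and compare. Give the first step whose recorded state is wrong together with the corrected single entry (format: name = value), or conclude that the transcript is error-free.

step 12, top = 12

Recomputing the run from the initial state:
step 1: [0]
step 2: [0, 6]
step 3: [-6]
step 4: [-6, -1]
step 5: [-7]
step 6: [-7, -2]
step 7: [-7, -2, -4]
step 8: [-7, -2, -4, 9]
step 9: [-7, -2, -4, 9, -2]
step 10: [-7, -2, -4, -18]
step 11: [-7, -2, 14]
step 12: [-7, 12]
step 13: [-7, 12, -3]
step 14: [-7, 12, -3, 2]
step 15: [-7, 12, -3, 2, -6]
step 16: [-7, 12, -3, 2, -6, -8]
The first disagreement with the transcript is at step 12, where the value should be top = 12.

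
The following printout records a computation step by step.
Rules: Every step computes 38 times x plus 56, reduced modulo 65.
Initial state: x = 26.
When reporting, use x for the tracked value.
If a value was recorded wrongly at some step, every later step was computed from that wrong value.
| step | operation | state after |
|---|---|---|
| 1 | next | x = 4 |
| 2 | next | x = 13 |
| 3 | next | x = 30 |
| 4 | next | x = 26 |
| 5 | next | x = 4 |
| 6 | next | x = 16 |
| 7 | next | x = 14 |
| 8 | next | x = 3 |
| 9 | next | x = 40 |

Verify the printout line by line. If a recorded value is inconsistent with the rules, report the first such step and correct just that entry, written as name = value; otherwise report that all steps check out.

step 6, x = 13

Recomputing the run from the initial state:
step 1: x = 4
step 2: x = 13
step 3: x = 30
step 4: x = 26
step 5: x = 4
step 6: x = 13
step 7: x = 30
step 8: x = 26
step 9: x = 4
The first disagreement with the printout is at step 6, where the value should be x = 13.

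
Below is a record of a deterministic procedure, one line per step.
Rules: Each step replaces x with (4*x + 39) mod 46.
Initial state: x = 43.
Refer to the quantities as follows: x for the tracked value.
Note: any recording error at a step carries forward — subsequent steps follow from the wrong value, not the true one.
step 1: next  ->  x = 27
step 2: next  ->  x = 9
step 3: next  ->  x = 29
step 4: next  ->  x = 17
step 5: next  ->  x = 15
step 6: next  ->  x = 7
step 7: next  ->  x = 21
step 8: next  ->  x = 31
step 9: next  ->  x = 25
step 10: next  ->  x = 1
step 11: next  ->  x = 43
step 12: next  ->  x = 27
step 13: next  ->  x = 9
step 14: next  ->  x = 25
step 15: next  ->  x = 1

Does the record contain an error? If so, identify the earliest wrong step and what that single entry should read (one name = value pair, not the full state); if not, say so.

step 1: x = (4*43 + 39) mod 46 = 27 -> verified
step 2: x = (4*27 + 39) mod 46 = 9 -> matches
step 3: x = (4*9 + 39) mod 46 = 29 -> exactly as logged
step 4: x = (4*29 + 39) mod 46 = 17 -> exactly as logged
step 5: x = (4*17 + 39) mod 46 = 15 -> consistent with the record
step 6: x = (4*15 + 39) mod 46 = 7 -> checks out
step 7: x = (4*7 + 39) mod 46 = 21 -> checks out
step 8: x = (4*21 + 39) mod 46 = 31 -> in agreement
step 9: x = (4*31 + 39) mod 46 = 25 -> verified
step 10: x = (4*25 + 39) mod 46 = 1 -> same as recorded
step 11: x = (4*1 + 39) mod 46 = 43 -> confirmed correct
step 12: x = (4*43 + 39) mod 46 = 27 -> checks out
step 13: x = (4*27 + 39) mod 46 = 9 -> consistent with the record
step 14: x = (4*9 + 39) mod 46 = 29 -> first mismatch against the record
The audit stops at step 14: the recorded entry is wrong and should be x = 29.

step 14, x = 29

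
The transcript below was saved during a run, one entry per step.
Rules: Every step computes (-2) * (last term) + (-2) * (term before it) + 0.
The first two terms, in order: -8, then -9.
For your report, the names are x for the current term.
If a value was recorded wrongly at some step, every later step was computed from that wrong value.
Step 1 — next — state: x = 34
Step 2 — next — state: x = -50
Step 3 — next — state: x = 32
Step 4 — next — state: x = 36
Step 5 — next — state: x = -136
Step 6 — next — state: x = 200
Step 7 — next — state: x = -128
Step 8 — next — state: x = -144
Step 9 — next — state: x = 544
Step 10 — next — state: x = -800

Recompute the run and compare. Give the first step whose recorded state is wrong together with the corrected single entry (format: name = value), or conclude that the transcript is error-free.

Step 1: x = -2*(-9) + (-2)*(-8) + (0) = 34 — same as recorded.
Step 2: x = -2*(34) + (-2)*(-9) + (0) = -50 — no discrepancy.
Step 3: x = -2*(-50) + (-2)*(34) + (0) = 32 — no discrepancy.
Step 4: x = -2*(32) + (-2)*(-50) + (0) = 36 — checks out.
Step 5: x = -2*(36) + (-2)*(32) + (0) = -136 — same as recorded.
Step 6: x = -2*(-136) + (-2)*(36) + (0) = 200 — no discrepancy.
Step 7: x = -2*(200) + (-2)*(-136) + (0) = -128 — exactly as logged.
Step 8: x = -2*(-128) + (-2)*(200) + (0) = -144 — matches.
Step 9: x = -2*(-144) + (-2)*(-128) + (0) = 544 — in agreement.
Step 10: x = -2*(544) + (-2)*(-144) + (0) = -800 — confirmed correct.
All steps check out; nothing to correct.

no error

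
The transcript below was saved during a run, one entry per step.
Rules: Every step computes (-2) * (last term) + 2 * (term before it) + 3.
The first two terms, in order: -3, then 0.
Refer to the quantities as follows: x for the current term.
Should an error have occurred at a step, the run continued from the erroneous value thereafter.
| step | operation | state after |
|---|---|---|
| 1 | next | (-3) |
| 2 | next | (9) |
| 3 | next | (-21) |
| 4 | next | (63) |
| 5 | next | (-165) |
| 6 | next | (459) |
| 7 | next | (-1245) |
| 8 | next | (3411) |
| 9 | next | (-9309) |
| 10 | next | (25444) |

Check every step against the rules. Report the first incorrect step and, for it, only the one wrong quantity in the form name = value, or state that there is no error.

Recomputing the run from the initial state:
step 1: x = -3
step 2: x = 9
step 3: x = -21
step 4: x = 63
step 5: x = -165
step 6: x = 459
step 7: x = -1245
step 8: x = 3411
step 9: x = -9309
step 10: x = 25443
The first disagreement with the transcript is at step 10, where the value should be x = 25443.

step 10, x = 25443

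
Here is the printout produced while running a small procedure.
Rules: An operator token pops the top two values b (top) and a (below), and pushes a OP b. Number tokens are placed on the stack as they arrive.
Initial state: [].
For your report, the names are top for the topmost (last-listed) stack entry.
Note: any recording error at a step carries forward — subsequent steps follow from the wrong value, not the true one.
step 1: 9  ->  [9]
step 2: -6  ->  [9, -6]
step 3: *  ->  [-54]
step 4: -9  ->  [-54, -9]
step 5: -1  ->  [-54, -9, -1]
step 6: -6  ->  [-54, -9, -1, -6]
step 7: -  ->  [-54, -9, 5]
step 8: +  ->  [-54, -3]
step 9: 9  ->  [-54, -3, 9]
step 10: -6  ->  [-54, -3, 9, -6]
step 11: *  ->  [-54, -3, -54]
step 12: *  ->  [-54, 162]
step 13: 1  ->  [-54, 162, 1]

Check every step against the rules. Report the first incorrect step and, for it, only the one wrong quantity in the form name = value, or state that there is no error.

step 8, top = -4

Recomputing the run from the initial state:
step 1: [9]
step 2: [9, -6]
step 3: [-54]
step 4: [-54, -9]
step 5: [-54, -9, -1]
step 6: [-54, -9, -1, -6]
step 7: [-54, -9, 5]
step 8: [-54, -4]
step 9: [-54, -4, 9]
step 10: [-54, -4, 9, -6]
step 11: [-54, -4, -54]
step 12: [-54, 216]
step 13: [-54, 216, 1]
The first disagreement with the printout is at step 8, where the value should be top = -4.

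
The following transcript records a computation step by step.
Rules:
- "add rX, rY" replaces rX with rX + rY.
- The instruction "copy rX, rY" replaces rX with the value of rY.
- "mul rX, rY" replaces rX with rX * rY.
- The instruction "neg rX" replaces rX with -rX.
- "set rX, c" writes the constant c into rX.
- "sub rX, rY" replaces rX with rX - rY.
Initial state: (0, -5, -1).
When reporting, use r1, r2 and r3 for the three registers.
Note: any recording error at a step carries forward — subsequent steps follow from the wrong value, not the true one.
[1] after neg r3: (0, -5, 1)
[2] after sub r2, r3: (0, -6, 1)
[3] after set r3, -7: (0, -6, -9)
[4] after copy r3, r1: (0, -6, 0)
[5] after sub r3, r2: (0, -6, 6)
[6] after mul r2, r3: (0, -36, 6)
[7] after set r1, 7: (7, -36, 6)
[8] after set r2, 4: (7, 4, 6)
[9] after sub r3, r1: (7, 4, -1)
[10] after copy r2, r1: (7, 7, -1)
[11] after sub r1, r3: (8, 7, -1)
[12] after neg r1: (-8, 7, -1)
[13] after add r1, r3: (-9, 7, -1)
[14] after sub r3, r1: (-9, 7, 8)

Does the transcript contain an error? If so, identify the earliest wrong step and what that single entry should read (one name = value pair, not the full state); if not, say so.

step 3, r3 = -7

1. r3 = -(-1) = 1 (consistent with the transcript)
2. r2 = -5 - 1 = -6 (same as recorded)
3. r3 = -7 (the transcript disagrees here)
That makes step 3 the first incorrect line — r3 = -7 is what it should show.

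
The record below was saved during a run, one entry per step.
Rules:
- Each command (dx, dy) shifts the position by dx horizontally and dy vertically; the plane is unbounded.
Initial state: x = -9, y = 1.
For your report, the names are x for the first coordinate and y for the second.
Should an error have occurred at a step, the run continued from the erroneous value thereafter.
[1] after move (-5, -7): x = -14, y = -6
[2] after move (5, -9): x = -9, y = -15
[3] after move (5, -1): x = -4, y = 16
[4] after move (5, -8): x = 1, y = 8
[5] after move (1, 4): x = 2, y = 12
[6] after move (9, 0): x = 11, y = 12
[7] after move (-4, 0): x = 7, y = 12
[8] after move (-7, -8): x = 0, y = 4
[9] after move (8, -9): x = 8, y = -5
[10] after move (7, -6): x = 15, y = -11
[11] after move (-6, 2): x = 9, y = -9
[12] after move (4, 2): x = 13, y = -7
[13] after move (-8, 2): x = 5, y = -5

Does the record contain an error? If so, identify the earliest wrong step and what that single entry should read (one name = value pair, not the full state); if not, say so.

Recomputing the run from the initial state:
step 1: x = -14, y = -6
step 2: x = -9, y = -15
step 3: x = -4, y = -16
step 4: x = 1, y = -24
step 5: x = 2, y = -20
step 6: x = 11, y = -20
step 7: x = 7, y = -20
step 8: x = 0, y = -28
step 9: x = 8, y = -37
step 10: x = 15, y = -43
step 11: x = 9, y = -41
step 12: x = 13, y = -39
step 13: x = 5, y = -37
The first disagreement with the record is at step 3, where the value should be y = -16.

step 3, y = -16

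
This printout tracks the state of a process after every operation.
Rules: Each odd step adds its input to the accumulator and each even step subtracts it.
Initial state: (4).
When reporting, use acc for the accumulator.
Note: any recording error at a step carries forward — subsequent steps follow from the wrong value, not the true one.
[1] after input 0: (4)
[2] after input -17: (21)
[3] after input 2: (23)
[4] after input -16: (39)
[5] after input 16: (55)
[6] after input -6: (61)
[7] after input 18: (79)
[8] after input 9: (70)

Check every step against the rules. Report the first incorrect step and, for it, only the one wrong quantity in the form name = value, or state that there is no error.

1. acc = 4 + 0 = 4 (matches)
2. acc = 4 - -17 = 21 (consistent with the printout)
3. acc = 21 + 2 = 23 (agrees with the printout)
4. acc = 23 - -16 = 39 (in agreement)
5. acc = 39 + 16 = 55 (agrees with the printout)
6. acc = 55 - -6 = 61 (consistent with the printout)
7. acc = 61 + 18 = 79 (same as recorded)
8. acc = 79 - 9 = 70 (exactly as logged)
The recomputation confirms every line.

no error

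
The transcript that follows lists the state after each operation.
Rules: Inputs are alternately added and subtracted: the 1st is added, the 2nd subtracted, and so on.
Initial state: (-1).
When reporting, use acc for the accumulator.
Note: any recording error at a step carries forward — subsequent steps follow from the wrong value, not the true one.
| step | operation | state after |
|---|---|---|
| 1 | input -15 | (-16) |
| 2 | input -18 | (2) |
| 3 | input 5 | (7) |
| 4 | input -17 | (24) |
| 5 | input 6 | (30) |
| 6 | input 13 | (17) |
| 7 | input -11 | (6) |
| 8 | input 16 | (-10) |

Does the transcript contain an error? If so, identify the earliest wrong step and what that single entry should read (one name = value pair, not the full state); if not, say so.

no error

step 1: acc = -1 + -15 = -16 -> consistent with the transcript
step 2: acc = -16 - -18 = 2 -> checks out
step 3: acc = 2 + 5 = 7 -> same as recorded
step 4: acc = 7 - -17 = 24 -> consistent with the transcript
step 5: acc = 24 + 6 = 30 -> same as recorded
step 6: acc = 30 - 13 = 17 -> in agreement
step 7: acc = 17 + -11 = 6 -> in agreement
step 8: acc = 6 - 16 = -10 -> confirmed correct
All entries verified; no error found.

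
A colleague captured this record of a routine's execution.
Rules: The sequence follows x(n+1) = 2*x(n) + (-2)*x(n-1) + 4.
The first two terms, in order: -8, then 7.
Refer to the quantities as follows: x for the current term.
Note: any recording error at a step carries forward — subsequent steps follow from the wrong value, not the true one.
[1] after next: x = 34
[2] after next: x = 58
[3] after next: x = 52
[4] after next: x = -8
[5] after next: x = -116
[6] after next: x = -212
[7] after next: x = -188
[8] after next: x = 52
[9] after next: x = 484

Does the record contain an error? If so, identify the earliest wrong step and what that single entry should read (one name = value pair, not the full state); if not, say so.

Recomputing the run from the initial state:
step 1: x = 34
step 2: x = 58
step 3: x = 52
step 4: x = -8
step 5: x = -116
step 6: x = -212
step 7: x = -188
step 8: x = 52
step 9: x = 484
This matches the record at every step.

no error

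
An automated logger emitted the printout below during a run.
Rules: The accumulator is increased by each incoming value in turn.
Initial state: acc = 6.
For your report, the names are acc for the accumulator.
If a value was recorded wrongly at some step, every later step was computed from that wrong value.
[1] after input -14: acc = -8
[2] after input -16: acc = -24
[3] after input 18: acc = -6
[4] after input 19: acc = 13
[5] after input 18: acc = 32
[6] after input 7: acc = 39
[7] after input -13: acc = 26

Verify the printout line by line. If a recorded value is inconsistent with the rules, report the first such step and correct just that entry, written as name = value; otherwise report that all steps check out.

step 5, acc = 31

1. acc = 6 + -14 = -8 (in agreement)
2. acc = -8 + -16 = -24 (no discrepancy)
3. acc = -24 + 18 = -6 (in agreement)
4. acc = -6 + 19 = 13 (verified)
5. acc = 13 + 18 = 31 (the entry is off here)
That makes step 5 the first incorrect line — acc = 31 is what it should show.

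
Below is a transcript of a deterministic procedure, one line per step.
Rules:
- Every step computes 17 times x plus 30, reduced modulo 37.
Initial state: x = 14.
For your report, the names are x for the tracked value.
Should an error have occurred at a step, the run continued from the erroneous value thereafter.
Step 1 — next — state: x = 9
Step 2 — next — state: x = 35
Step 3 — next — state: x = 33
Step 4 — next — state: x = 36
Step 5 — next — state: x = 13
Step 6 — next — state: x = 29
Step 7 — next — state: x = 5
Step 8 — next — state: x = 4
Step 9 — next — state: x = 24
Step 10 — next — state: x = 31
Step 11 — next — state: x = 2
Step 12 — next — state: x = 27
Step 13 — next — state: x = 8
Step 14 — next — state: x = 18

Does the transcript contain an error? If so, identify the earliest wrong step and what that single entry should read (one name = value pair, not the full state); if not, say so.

no error

step 1: x = (17*14 + 30) mod 37 = 9 -> agrees with the transcript
step 2: x = (17*9 + 30) mod 37 = 35 -> same as recorded
step 3: x = (17*35 + 30) mod 37 = 33 -> verified
step 4: x = (17*33 + 30) mod 37 = 36 -> consistent with the transcript
step 5: x = (17*36 + 30) mod 37 = 13 -> in agreement
step 6: x = (17*13 + 30) mod 37 = 29 -> agrees with the transcript
step 7: x = (17*29 + 30) mod 37 = 5 -> exactly as logged
step 8: x = (17*5 + 30) mod 37 = 4 -> matches
step 9: x = (17*4 + 30) mod 37 = 24 -> matches
step 10: x = (17*24 + 30) mod 37 = 31 -> in agreement
step 11: x = (17*31 + 30) mod 37 = 2 -> no discrepancy
step 12: x = (17*2 + 30) mod 37 = 27 -> in agreement
step 13: x = (17*27 + 30) mod 37 = 8 -> confirmed correct
step 14: x = (17*8 + 30) mod 37 = 18 -> same as recorded
Every step is consistent.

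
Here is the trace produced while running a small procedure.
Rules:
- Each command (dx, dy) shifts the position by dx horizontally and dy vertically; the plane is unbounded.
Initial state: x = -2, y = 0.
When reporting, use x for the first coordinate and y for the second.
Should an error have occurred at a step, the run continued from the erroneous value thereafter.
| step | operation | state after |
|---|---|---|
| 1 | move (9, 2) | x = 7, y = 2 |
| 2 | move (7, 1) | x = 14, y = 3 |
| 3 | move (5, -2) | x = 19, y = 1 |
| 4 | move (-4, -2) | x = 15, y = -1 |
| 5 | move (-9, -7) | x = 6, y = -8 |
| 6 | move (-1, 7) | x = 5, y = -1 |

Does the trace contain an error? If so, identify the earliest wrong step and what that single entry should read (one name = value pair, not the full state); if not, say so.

1. x = -2 + (9) = 7, y = 0 + (2) = 2 (matches)
2. x = 7 + (7) = 14, y = 2 + (1) = 3 (verified)
3. x = 14 + (5) = 19, y = 3 + (-2) = 1 (matches)
4. x = 19 + (-4) = 15, y = 1 + (-2) = -1 (verified)
5. x = 15 + (-9) = 6, y = -1 + (-7) = -8 (matches)
6. x = 6 + (-1) = 5, y = -8 + (7) = -1 (no discrepancy)
The whole run recomputes cleanly — no discrepancies.

no error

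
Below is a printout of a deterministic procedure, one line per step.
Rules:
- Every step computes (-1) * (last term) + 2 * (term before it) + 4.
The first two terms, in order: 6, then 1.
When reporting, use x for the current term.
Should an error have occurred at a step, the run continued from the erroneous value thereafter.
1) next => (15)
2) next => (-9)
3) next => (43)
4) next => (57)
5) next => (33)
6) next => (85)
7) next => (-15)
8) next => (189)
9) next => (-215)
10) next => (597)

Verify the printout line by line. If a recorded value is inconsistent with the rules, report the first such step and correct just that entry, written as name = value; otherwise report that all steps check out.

step 4, x = -57

Step 1: x = -1*(1) + (2)*(6) + (4) = 15 — consistent with the printout.
Step 2: x = -1*(15) + (2)*(1) + (4) = -9 — consistent with the printout.
Step 3: x = -1*(-9) + (2)*(15) + (4) = 43 — in agreement.
Step 4: x = -1*(43) + (2)*(-9) + (4) = -57 — the printout has a different value.
First incorrect step: 4; the correct value is x = -57.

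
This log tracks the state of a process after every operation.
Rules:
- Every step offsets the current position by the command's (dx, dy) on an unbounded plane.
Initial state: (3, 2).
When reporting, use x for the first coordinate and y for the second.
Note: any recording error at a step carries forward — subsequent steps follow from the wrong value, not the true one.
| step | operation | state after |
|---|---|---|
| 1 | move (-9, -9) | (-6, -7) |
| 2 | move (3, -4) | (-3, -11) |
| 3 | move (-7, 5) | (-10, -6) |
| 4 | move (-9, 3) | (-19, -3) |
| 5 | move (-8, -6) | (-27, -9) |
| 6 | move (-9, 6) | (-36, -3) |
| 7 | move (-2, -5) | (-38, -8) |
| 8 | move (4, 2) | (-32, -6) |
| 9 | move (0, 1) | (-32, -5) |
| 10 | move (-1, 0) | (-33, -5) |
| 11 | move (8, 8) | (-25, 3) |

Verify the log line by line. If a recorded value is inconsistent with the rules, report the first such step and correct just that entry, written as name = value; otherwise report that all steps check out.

Recomputing the run from the initial state:
step 1: x = -6, y = -7
step 2: x = -3, y = -11
step 3: x = -10, y = -6
step 4: x = -19, y = -3
step 5: x = -27, y = -9
step 6: x = -36, y = -3
step 7: x = -38, y = -8
step 8: x = -34, y = -6
step 9: x = -34, y = -5
step 10: x = -35, y = -5
step 11: x = -27, y = 3
The first disagreement with the log is at step 8, where the value should be x = -34.

step 8, x = -34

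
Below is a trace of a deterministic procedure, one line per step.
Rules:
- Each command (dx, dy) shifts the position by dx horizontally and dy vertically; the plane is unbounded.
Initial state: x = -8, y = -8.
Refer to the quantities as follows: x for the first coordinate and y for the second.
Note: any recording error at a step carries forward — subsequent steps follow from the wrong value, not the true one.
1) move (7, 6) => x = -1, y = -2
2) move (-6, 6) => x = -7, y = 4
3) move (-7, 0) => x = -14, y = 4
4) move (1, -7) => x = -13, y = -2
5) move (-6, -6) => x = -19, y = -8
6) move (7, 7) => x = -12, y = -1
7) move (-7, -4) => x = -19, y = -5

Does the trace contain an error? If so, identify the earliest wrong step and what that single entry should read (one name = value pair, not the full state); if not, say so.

Recomputing the run from the initial state:
step 1: x = -1, y = -2
step 2: x = -7, y = 4
step 3: x = -14, y = 4
step 4: x = -13, y = -3
step 5: x = -19, y = -9
step 6: x = -12, y = -2
step 7: x = -19, y = -6
The first disagreement with the trace is at step 4, where the value should be y = -3.

step 4, y = -3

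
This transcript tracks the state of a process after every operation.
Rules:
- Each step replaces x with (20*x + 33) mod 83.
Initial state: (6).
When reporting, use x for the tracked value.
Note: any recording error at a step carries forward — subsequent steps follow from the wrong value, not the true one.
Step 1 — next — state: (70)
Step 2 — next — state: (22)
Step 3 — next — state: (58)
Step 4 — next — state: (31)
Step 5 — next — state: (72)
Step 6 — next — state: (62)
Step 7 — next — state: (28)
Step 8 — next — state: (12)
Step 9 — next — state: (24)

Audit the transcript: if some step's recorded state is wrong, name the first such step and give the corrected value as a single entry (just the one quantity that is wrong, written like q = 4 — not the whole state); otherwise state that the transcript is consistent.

Recomputing the run from the initial state:
step 1: x = 70
step 2: x = 22
step 3: x = 58
step 4: x = 31
step 5: x = 72
step 6: x = 62
step 7: x = 28
step 8: x = 12
step 9: x = 24
This matches the transcript at every step.

no error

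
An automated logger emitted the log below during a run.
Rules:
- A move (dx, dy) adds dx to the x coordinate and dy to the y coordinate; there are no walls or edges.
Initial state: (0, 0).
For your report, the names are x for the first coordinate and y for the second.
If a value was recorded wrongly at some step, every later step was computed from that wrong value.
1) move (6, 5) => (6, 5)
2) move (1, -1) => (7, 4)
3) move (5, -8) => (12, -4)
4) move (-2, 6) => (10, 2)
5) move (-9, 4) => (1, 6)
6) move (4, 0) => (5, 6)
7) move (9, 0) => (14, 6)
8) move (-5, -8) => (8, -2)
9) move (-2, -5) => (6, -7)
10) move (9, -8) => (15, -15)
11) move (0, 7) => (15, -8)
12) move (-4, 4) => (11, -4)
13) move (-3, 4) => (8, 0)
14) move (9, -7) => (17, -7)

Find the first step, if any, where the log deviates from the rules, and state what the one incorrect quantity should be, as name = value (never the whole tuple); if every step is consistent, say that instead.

Recomputing the run from the initial state:
step 1: x = 6, y = 5
step 2: x = 7, y = 4
step 3: x = 12, y = -4
step 4: x = 10, y = 2
step 5: x = 1, y = 6
step 6: x = 5, y = 6
step 7: x = 14, y = 6
step 8: x = 9, y = -2
step 9: x = 7, y = -7
step 10: x = 16, y = -15
step 11: x = 16, y = -8
step 12: x = 12, y = -4
step 13: x = 9, y = 0
step 14: x = 18, y = -7
The first disagreement with the log is at step 8, where the value should be x = 9.

step 8, x = 9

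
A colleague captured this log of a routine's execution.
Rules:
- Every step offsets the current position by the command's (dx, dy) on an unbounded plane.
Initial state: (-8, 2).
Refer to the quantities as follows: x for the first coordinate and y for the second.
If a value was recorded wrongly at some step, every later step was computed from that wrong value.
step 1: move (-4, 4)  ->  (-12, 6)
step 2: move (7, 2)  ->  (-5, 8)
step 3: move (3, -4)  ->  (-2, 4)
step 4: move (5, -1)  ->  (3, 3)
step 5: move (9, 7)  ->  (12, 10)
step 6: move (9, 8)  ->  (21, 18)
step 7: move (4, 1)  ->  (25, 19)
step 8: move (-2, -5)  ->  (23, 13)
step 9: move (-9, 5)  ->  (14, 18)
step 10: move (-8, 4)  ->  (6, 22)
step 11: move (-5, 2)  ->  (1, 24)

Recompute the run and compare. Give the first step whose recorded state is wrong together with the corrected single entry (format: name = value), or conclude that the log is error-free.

1. x = -8 + (-4) = -12, y = 2 + (4) = 6 (matches)
2. x = -12 + (7) = -5, y = 6 + (2) = 8 (exactly as logged)
3. x = -5 + (3) = -2, y = 8 + (-4) = 4 (exactly as logged)
4. x = -2 + (5) = 3, y = 4 + (-1) = 3 (no discrepancy)
5. x = 3 + (9) = 12, y = 3 + (7) = 10 (checks out)
6. x = 12 + (9) = 21, y = 10 + (8) = 18 (verified)
7. x = 21 + (4) = 25, y = 18 + (1) = 19 (agrees with the log)
8. x = 25 + (-2) = 23, y = 19 + (-5) = 14 (not what was recorded)
Conclusion: step 8 carries the first error; the entry should be y = 14.

step 8, y = 14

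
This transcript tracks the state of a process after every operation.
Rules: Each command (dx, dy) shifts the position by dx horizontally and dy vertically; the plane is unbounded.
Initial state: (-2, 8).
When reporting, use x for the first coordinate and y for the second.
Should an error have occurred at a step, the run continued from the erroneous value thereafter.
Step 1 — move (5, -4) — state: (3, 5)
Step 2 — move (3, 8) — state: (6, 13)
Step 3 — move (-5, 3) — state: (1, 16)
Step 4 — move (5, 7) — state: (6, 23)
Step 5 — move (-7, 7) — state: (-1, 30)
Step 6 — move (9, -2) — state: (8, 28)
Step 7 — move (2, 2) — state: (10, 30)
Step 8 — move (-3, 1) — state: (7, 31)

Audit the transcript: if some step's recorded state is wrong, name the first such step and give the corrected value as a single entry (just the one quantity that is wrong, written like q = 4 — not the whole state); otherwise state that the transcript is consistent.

Recomputing the run from the initial state:
step 1: x = 3, y = 4
step 2: x = 6, y = 12
step 3: x = 1, y = 15
step 4: x = 6, y = 22
step 5: x = -1, y = 29
step 6: x = 8, y = 27
step 7: x = 10, y = 29
step 8: x = 7, y = 30
The first disagreement with the transcript is at step 1, where the value should be y = 4.

step 1, y = 4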